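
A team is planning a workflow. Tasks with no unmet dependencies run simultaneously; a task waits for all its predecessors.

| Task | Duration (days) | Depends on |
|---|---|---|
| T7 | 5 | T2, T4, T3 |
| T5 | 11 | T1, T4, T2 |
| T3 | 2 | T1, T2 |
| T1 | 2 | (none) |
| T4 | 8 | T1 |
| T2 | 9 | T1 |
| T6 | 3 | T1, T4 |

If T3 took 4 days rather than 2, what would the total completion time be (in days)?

22

The binding path is T1→T2→T5 = 2+9+11 = 22; finish at 22 days.
T3 is off the critical path — its longest chain is 18 days, giving 4 of slack.
The critical path is still T1→T2→T5; finish is now 22 days.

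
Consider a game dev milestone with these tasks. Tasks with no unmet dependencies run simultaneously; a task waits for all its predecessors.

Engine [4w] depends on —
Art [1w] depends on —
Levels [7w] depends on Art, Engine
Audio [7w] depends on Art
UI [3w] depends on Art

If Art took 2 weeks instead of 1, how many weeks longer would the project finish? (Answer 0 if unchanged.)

0

The binding path is Engine→Levels = 4+7 = 11; finish at 11 weeks.
Art has 3 weeks of float (longest path through it is 8).
No other chain overtakes it, so the finish is 11 weeks.
Change in finish: 11 − 11 = +0 weeks.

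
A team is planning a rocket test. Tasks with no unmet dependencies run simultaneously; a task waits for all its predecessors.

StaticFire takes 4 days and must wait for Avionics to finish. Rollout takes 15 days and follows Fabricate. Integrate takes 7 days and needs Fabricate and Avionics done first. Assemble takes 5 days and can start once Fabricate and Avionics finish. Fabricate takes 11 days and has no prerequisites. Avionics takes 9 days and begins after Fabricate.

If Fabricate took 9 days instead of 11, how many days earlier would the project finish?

2

Baseline: Fabricate→Avionics→Integrate = 11+9+7 = 27 → 27 days.
Since Fabricate is critical, the -2 change carries straight to that chain (now 25 days).
The critical path is still Fabricate→Avionics→Integrate; finish is now 25 days.
Change in finish: 25 − 27 = -2 days.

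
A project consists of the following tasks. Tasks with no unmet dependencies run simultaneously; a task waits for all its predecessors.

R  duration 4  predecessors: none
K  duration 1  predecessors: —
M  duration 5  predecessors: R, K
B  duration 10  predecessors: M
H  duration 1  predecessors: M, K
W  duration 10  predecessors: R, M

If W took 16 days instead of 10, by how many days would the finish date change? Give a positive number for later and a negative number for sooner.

As given, the longest chain is R→M→W = 4+5+10 = 19, so the finish is 19 days.
Since W is critical, the +6 change carries straight to that chain (now 25 days).
The critical path is still R→M→W; finish is now 25 days.
Change in finish: 25 − 19 = +6 days.

6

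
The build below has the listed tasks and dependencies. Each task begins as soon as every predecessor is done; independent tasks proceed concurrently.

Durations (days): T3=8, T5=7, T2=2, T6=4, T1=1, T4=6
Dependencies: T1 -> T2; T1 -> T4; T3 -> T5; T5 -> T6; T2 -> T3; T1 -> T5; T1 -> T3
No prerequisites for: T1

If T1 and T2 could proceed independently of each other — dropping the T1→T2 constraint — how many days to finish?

21

With the dependency in place, T1→T2→T3→T5→T6 = 1+2+8+7+4 = 22 sets the finish at 22 days.
Without T1→T2, T2's earliest start moves from 1 to 0.
New critical path: T2→T3→T5→T6 = 2+8+7+4 = 21 ⇒ 21 days.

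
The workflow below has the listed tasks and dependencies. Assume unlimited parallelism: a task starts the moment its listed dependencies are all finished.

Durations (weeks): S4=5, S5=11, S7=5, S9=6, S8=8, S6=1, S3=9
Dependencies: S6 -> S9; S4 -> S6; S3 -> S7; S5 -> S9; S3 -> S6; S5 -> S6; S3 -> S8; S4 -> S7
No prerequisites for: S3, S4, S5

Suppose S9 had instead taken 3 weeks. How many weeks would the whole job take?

Baseline: S5→S6→S9 = 11+1+6 = 18 → 18 weeks.
Since S9 is critical, the -3 change carries straight to that chain (now 15 weeks).
The binding chain switches to S3→S8 = 9+8 = 17; finish 17 weeks.

17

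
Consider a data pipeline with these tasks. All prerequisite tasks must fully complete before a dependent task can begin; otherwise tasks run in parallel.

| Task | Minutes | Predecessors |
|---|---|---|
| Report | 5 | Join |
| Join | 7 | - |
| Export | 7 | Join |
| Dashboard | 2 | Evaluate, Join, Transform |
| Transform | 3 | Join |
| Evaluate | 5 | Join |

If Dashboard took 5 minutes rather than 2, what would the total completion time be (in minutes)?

Actual critical path: Join→Evaluate→Dashboard = 7+5+2 = 14 ⇒ 14 minutes.
Dashboard lies on that path, so at 5 minutes the path becomes 17 minutes.
No other chain overtakes it, so the finish is 17 minutes.

17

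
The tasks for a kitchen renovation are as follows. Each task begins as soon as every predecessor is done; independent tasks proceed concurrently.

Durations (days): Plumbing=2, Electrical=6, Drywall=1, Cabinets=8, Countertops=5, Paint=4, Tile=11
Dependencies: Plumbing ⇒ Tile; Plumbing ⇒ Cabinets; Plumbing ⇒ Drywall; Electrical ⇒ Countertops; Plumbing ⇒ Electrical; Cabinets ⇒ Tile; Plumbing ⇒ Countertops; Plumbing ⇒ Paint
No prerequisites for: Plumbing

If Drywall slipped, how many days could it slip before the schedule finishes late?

The longest chain is Plumbing→Cabinets→Tile = 2+8+11 = 21; overall finish 21 days.
Drywall finishes as early as 3 and must finish by 21.
Float = 21 − 3 = 18.

18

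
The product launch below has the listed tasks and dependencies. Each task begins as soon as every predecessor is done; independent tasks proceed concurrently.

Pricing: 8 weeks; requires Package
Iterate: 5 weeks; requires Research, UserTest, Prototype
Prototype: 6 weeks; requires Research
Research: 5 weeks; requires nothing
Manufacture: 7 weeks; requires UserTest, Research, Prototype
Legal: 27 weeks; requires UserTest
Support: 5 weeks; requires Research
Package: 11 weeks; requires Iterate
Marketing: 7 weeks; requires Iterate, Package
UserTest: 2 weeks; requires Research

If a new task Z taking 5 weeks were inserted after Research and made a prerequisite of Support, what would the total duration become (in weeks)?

35

Originally the schedule takes 35 weeks.
With Z inserted, Support now waits for max(Research, Z).
New critical path: Research→Prototype→Iterate→Package→Pricing = 5+6+5+11+8 = 35 ⇒ 35 weeks.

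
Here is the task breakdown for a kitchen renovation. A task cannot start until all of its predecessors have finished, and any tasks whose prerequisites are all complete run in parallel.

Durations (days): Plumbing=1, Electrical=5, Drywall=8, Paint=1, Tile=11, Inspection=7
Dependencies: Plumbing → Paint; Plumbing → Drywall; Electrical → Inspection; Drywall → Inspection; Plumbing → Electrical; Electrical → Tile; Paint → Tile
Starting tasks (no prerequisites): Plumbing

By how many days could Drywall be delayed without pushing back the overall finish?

Plumbing→Electrical→Tile = 1+5+11 = 17 sets the makespan at 17 days.
The longest chain containing Drywall totals 16 days.
Slack of Drywall = 2 − 1 = 1 day.

1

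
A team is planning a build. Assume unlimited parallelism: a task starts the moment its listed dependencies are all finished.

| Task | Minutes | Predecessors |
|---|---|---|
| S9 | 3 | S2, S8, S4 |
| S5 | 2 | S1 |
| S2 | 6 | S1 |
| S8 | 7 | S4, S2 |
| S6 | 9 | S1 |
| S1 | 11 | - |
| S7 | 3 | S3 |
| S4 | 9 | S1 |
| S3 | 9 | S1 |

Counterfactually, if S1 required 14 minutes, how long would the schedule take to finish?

Actual critical path: S1→S4→S8→S9 = 11+9+7+3 = 30 ⇒ 30 minutes.
Since S1 is critical, the +3 change carries straight to that chain (now 33 minutes).
No other chain overtakes it, so the finish is 33 minutes.

33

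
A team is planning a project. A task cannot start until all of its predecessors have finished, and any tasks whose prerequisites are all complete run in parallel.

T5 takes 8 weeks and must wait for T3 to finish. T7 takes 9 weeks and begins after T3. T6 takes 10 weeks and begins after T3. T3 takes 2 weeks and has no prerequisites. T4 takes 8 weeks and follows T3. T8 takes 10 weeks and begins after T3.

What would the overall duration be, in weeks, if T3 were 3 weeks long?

As given, the longest chain is T3→T6 = 2+10 = 12, so the finish is 12 weeks.
Since T3 is critical, the +1 change carries straight to that chain (now 13 weeks).
The critical path is still T3→T6; finish is now 13 weeks.

13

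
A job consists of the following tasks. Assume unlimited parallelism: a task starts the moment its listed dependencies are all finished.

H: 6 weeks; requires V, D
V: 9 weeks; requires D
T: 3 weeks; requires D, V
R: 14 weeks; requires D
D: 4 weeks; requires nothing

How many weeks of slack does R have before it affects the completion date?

1

Critical path: D→V→H = 4+9+6 = 19, so the finish is 19 weeks.
The longest chain containing R totals 18 weeks.
So R can slip 19 − 18 = 1 week.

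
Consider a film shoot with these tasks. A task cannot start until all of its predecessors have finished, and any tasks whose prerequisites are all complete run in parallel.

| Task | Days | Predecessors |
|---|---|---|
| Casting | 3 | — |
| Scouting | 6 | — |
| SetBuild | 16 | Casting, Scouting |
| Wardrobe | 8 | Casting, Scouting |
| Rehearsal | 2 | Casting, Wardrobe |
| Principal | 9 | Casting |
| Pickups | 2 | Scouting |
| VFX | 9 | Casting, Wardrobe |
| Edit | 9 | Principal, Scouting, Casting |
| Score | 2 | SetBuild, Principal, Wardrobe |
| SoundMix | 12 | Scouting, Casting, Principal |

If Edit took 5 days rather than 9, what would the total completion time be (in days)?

24

As given, the longest chain is Casting→Principal→SoundMix = 3+9+12 = 24, so the finish is 24 days.
Edit is off the critical path — its longest chain is 21 days, giving 3 of slack.
The critical path is still Casting→Principal→SoundMix; finish is now 24 days.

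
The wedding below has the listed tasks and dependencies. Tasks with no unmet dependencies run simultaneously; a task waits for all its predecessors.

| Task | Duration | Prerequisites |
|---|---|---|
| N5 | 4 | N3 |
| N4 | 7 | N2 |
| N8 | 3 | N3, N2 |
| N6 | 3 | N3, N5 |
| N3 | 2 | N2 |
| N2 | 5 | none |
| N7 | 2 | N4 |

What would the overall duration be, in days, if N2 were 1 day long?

Actual critical path: N2→N3→N5→N6 = 5+2+4+3 = 14 ⇒ 14 days.
N2 is on the critical path; changing it to 1 makes that path 10 days.
The critical path is still N2→N3→N5→N6; finish is now 10 days.

10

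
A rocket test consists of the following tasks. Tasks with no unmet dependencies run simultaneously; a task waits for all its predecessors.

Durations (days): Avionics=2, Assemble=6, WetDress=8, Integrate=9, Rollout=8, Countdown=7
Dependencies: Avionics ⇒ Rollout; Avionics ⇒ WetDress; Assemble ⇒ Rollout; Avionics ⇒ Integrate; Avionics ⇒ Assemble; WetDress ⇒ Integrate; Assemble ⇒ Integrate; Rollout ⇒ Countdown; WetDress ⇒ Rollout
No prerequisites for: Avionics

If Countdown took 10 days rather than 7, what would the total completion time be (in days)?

Actual critical path: Avionics→WetDress→Rollout→Countdown = 2+8+8+7 = 25 ⇒ 25 days.
Since Countdown is critical, the +3 change carries straight to that chain (now 28 days).
The critical path is still Avionics→WetDress→Rollout→Countdown; finish is now 28 days.

28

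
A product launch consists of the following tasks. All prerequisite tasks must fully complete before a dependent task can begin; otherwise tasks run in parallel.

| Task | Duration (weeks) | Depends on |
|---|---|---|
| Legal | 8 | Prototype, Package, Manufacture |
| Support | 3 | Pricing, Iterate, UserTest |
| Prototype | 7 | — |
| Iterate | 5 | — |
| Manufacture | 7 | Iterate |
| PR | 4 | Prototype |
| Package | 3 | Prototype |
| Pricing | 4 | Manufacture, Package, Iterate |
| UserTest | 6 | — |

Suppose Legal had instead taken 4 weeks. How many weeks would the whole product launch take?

19

Actual critical path: Iterate→Manufacture→Legal = 5+7+8 = 20 ⇒ 20 weeks.
Legal lies on that path, so at 4 weeks the path becomes 16 weeks.
New critical path: Iterate→Manufacture→Pricing→Support = 5+7+4+3 = 19 ⇒ 19 weeks.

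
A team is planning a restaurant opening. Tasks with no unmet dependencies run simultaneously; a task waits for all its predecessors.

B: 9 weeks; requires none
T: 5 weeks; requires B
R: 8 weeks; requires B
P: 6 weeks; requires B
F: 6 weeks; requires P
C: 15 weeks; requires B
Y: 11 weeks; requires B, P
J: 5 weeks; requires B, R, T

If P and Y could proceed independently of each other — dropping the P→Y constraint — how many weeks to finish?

With the dependency in place, B→P→Y = 9+6+11 = 26 sets the finish at 26 weeks.
Without P→Y, Y's earliest start moves from 15 to 9.
After: B→C = 9+15 = 24 → 24 weeks.

24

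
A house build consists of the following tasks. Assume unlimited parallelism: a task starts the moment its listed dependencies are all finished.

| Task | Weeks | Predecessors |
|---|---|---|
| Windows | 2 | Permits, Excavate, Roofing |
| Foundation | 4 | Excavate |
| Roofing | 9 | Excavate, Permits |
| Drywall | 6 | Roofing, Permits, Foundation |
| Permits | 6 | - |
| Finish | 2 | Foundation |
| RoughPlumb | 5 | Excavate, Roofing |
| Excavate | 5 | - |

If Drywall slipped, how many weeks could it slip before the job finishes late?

0

Permits→Roofing→Drywall = 6+9+6 = 21 sets the makespan at 21 weeks.
Drywall finishes as early as 21 and must finish by 21.
So Drywall can slip 21 − 21 = 0 weeks.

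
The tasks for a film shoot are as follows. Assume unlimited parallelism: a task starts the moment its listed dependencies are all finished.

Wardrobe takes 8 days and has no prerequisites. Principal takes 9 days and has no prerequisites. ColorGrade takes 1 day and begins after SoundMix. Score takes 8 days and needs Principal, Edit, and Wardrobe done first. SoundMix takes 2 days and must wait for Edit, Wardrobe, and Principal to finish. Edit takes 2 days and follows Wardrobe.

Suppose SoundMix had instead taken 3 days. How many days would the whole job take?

18

As given, the longest chain is Wardrobe→Edit→Score = 8+2+8 = 18, so the finish is 18 days.
SoundMix is off the critical path — its longest chain is 13 days, giving 5 of slack.
The critical path is still Wardrobe→Edit→Score; finish is now 18 days.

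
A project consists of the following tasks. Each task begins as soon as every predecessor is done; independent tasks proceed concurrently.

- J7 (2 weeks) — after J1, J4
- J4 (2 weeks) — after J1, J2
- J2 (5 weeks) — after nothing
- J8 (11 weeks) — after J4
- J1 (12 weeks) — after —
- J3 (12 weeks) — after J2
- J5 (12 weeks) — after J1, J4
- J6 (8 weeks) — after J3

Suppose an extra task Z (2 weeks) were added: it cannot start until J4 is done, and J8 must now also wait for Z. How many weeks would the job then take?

Originally the job takes 26 weeks.
With Z inserted, J8 now waits for max(J4, Z).
New critical path: J1→J4→Z→J8 = 12+2+2+11 = 27 ⇒ 27 weeks.

27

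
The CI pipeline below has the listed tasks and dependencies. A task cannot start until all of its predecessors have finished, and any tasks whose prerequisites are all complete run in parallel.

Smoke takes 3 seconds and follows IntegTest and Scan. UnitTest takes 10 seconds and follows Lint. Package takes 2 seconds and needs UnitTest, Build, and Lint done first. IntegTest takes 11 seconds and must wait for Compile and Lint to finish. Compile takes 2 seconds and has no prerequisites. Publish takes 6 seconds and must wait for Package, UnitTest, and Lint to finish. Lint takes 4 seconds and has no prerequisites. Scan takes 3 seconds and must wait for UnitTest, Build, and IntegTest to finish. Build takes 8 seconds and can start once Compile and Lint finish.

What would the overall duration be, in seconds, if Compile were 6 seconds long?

As given, the longest chain is Lint→UnitTest→Package→Publish = 4+10+2+6 = 22, so the finish is 22 seconds.
The longest path through Compile is only 19 seconds, so Compile has float 3.
The binding chain switches to Compile→IntegTest→Scan→Smoke = 6+11+3+3 = 23; finish 23 seconds.

23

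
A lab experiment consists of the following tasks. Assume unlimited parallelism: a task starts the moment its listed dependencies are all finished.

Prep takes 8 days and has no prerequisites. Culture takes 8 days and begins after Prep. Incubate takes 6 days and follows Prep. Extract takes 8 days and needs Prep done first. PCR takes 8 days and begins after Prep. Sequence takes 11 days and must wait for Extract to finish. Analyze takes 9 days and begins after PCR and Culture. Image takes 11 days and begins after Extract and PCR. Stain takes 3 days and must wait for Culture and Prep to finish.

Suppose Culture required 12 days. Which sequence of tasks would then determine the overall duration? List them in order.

As given, the longest chain is Prep→Extract→Sequence = 8+8+11 = 27, so the finish is 27 days.
The longest path through Culture is only 25 days, so Culture has float 2.
New critical path: Prep→Culture→Analyze = 8+12+9 = 29 ⇒ 29 days.

Prep, Culture, Analyze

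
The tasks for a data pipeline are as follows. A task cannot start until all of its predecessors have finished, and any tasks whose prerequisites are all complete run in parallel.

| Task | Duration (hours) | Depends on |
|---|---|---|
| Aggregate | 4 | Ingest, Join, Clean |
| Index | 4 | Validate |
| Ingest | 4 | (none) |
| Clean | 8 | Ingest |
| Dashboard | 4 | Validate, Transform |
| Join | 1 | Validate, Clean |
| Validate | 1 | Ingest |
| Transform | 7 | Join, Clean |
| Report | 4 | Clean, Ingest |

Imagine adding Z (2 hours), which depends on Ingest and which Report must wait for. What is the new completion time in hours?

Originally the data pipeline takes 24 hours.
With Z inserted, Report now waits for max(Clean, Ingest, Z).
New critical path: Ingest→Clean→Join→Transform→Dashboard = 4+8+1+7+4 = 24 ⇒ 24 hours.

24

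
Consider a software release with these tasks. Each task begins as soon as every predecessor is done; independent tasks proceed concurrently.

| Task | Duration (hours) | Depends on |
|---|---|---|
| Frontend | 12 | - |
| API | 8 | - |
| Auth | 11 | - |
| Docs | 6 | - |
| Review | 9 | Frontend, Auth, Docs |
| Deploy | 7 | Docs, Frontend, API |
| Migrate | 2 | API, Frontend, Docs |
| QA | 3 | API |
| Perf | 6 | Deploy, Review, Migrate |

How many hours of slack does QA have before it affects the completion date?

The longest chain is Frontend→Review→Perf = 12+9+6 = 27; overall finish 27 hours.
The longest chain containing QA totals 11 hours.
So QA can slip 27 − 11 = 16 hours.

16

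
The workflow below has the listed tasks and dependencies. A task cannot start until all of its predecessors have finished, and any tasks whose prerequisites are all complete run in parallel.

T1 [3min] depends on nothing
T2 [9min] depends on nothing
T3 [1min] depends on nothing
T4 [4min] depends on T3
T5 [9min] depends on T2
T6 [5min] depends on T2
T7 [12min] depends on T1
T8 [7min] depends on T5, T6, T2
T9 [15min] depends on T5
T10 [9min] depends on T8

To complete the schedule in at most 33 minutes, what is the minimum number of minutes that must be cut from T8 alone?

1

Current finish: 34 minutes; target: 33.
T8 is on every critical path, so each minute cut from T8 cuts the finish by one (this holds down to a finish of 33).
Need 34 − 33 = 1 minute off T8 → T8 becomes 6 minutes, finish becomes 33.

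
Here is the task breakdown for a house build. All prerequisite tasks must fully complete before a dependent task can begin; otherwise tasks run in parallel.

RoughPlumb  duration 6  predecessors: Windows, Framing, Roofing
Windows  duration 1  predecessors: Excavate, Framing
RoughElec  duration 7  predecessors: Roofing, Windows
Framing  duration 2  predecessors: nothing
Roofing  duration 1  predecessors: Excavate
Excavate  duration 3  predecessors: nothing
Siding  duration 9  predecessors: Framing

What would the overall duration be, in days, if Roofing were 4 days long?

The binding path is Excavate→Roofing→RoughElec = 3+1+7 = 11; finish at 11 days.
Since Roofing is critical, the +3 change carries straight to that chain (now 14 days).
The critical path is still Excavate→Roofing→RoughElec; finish is now 14 days.

14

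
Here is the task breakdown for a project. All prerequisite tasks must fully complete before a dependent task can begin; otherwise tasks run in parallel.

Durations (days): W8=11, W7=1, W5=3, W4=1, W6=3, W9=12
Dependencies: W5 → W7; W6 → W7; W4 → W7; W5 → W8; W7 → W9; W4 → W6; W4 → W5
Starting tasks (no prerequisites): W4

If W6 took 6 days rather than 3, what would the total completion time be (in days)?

20

The binding path is W4→W6→W7→W9 = 1+3+1+12 = 17; finish at 17 days.
W6 lies on that path, so at 6 days the path becomes 20 days.
The critical path is still W4→W6→W7→W9; finish is now 20 days.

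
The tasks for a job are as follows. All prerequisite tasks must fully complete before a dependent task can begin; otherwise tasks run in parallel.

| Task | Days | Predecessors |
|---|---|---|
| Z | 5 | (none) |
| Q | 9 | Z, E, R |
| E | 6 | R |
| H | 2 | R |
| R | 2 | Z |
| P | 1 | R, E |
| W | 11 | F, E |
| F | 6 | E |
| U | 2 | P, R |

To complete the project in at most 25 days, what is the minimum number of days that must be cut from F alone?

Current finish: 30 days; target: 25.
F is on every critical path, so each day cut from F cuts the finish by one (this holds down to a finish of 25).
Need 30 − 25 = 5 days off F → F becomes 1 day, finish becomes 25.

5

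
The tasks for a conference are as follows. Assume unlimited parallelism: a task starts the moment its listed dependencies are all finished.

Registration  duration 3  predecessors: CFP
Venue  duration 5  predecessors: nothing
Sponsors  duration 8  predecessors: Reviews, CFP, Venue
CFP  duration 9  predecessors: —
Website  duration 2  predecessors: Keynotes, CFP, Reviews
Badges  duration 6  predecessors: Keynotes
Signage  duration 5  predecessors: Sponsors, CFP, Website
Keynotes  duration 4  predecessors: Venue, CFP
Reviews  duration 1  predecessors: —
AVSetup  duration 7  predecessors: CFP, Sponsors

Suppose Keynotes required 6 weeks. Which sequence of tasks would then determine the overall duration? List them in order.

CFP, Sponsors, AVSetup

As given, the longest chain is CFP→Sponsors→AVSetup = 9+8+7 = 24, so the finish is 24 weeks.
Keynotes has 4 weeks of float (longest path through it is 20).
That remains the longest chain; total 24 weeks.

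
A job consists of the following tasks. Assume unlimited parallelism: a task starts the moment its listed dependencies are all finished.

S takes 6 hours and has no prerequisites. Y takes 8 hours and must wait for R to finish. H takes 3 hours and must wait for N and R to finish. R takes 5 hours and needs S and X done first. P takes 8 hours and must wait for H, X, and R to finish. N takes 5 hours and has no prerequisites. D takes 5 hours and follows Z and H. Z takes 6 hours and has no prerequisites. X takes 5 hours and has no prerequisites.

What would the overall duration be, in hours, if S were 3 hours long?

21

Baseline: S→R→H→P = 6+5+3+8 = 22 → 22 hours.
Since S is critical, the -3 change carries straight to that chain (now 19 hours).
Now X→R→H→P = 5+5+3+8 = 21 is longest, so the finish becomes 21 hours.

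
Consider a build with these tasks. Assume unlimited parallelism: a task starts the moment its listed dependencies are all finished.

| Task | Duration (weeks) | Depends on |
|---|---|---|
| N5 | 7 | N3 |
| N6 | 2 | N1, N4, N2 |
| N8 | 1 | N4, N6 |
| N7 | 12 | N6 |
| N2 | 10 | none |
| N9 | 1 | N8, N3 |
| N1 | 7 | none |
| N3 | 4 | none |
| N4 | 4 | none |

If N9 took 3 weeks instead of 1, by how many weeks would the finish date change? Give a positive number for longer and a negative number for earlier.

0

Baseline: N2→N6→N7 = 10+2+12 = 24 → 24 weeks.
The longest path through N9 is only 14 weeks, so N9 has float 10.
The critical path is still N2→N6→N7; finish is now 24 weeks.
Change in finish: 24 − 24 = +0 weeks.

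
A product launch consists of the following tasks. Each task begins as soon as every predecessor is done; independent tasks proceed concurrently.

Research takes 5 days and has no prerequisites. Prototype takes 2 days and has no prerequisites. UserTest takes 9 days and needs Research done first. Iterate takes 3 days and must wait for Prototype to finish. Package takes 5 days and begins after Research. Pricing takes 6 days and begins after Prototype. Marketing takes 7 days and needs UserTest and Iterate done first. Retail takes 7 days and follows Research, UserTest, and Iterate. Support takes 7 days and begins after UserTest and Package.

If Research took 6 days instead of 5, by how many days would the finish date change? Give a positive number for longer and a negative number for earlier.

The binding path is Research→UserTest→Marketing = 5+9+7 = 21; finish at 21 days.
Since Research is critical, the +1 change carries straight to that chain (now 22 days).
That remains the longest chain; total 22 days.
Change in finish: 22 − 21 = +1 days.

1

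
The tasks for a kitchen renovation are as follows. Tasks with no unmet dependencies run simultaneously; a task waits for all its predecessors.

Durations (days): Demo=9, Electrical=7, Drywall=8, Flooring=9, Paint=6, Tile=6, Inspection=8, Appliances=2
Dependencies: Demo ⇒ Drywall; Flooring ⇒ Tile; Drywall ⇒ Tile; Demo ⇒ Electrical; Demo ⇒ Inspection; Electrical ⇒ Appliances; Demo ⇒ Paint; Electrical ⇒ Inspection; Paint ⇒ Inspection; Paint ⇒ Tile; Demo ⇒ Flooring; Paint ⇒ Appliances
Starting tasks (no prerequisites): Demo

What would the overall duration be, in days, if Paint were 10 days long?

27

Critical path before the change: Demo→Electrical→Inspection = 9+7+8 = 24 giving 24 days.
Paint is off the critical path — its longest chain is 23 days, giving 1 of slack.
Now Demo→Paint→Inspection = 9+10+8 = 27 is longest, so the finish becomes 27 days.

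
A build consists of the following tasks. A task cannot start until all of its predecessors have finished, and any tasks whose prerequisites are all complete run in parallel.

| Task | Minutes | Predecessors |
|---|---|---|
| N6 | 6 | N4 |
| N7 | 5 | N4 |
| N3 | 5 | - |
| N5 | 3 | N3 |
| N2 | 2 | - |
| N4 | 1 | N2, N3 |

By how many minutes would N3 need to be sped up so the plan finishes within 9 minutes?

3

Current finish: 12 minutes; target: 9.
N3 is on every critical path, so each minute cut from N3 cuts the finish by one (this holds down to a finish of 9).
Need 12 − 9 = 3 minutes off N3 → N3 becomes 2 minutes, finish becomes 9.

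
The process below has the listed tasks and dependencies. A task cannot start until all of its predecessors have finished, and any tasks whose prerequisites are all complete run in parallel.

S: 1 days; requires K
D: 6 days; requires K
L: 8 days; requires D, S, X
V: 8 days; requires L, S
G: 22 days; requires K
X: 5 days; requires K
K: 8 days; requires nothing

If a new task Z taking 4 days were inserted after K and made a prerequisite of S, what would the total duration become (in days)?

Originally the job takes 30 days.
With Z inserted, S now waits for max(K, Z).
New critical path: K→D→L→V = 8+6+8+8 = 30 ⇒ 30 days.

30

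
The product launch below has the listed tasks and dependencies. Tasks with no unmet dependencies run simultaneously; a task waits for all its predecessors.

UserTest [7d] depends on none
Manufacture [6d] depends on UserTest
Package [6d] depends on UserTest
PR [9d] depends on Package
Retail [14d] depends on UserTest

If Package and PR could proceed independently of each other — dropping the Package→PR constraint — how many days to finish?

21

With the dependency in place, UserTest→Package→PR = 7+6+9 = 22 sets the finish at 22 days.
Without Package→PR, PR's earliest start moves from 13 to 0.
New critical path: UserTest→Retail = 7+14 = 21 ⇒ 21 days.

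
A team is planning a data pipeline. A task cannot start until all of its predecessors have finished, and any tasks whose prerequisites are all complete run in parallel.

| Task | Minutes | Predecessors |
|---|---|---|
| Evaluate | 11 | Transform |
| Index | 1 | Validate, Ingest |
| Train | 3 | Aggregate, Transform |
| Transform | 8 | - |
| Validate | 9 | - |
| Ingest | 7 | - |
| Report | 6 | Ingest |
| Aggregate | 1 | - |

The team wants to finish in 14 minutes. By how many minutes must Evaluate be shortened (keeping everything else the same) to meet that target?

5

Current finish: 19 minutes; target: 14.
Evaluate is on every critical path, so each minute cut from Evaluate cuts the finish by one (this holds down to a finish of 13).
Need 19 − 14 = 5 minutes off Evaluate → Evaluate becomes 6 minutes, finish becomes 14.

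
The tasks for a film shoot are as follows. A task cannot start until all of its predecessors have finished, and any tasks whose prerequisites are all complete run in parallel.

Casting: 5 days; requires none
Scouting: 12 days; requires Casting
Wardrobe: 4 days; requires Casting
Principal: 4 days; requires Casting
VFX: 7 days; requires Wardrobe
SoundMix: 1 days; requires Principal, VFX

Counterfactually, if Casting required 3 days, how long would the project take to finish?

15

As given, the longest chain is Casting→Scouting = 5+12 = 17, so the finish is 17 days.
Casting is on the critical path; changing it to 3 makes that path 15 days.
No other chain overtakes it, so the finish is 15 days.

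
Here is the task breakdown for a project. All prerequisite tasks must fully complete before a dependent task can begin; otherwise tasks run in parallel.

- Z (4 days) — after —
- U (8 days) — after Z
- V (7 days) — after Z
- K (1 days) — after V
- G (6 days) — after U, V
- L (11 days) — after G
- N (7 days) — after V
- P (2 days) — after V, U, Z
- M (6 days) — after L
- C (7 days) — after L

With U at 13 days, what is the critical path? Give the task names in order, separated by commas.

Actual critical path: Z→U→G→L→C = 4+8+6+11+7 = 36 ⇒ 36 days.
U lies on that path, so at 13 days the path becomes 41 days.
The critical path is still Z→U→G→L→C; finish is now 41 days.

Z, U, G, L, C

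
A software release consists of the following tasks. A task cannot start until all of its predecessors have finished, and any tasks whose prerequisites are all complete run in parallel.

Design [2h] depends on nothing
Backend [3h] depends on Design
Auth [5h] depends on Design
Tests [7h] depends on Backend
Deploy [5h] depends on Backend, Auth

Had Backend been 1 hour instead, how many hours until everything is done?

The binding path is Design→Backend→Tests = 2+3+7 = 12; finish at 12 hours.
Backend is on the critical path; changing it to 1 makes that path 10 hours.
The binding chain switches to Design→Auth→Deploy = 2+5+5 = 12; finish 12 hours.

12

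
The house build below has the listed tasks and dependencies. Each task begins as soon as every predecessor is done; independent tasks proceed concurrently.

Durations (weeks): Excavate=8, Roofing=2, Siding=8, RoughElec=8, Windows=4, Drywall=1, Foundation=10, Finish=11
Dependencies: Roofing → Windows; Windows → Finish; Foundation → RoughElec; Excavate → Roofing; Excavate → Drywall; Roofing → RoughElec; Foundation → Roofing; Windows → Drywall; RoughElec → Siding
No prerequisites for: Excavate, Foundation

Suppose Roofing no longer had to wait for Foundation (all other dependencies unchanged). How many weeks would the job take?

Before: longest chain Foundation→Roofing→RoughElec→Siding = 10+2+8+8 = 28, finish 28.
Without Foundation→Roofing, Roofing's earliest start moves from 10 to 8.
After: Excavate→Roofing→RoughElec→Siding = 8+2+8+8 = 26 → 26 weeks.

26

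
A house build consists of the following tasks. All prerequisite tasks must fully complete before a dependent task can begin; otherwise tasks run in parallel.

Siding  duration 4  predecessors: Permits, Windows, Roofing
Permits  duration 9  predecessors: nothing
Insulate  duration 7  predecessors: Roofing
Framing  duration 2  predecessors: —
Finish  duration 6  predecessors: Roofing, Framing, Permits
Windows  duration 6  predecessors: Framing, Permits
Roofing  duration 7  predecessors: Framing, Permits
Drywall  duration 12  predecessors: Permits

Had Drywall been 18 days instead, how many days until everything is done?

27

Actual critical path: Permits→Roofing→Insulate = 9+7+7 = 23 ⇒ 23 days.
Drywall is off the critical path — its longest chain is 21 days, giving 2 of slack.
New critical path: Permits→Drywall = 9+18 = 27 ⇒ 27 days.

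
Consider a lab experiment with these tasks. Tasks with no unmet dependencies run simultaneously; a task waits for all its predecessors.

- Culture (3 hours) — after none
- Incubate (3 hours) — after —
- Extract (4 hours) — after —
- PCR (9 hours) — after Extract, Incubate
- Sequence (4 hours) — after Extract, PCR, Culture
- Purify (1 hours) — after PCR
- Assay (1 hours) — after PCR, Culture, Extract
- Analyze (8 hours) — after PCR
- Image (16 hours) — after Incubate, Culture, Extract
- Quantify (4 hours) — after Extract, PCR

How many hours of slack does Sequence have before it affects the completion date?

4

Critical path: Extract→PCR→Analyze = 4+9+8 = 21, so the finish is 21 hours.
The longest chain containing Sequence totals 17 hours.
Slack of Sequence = 17 − 13 = 4 hours.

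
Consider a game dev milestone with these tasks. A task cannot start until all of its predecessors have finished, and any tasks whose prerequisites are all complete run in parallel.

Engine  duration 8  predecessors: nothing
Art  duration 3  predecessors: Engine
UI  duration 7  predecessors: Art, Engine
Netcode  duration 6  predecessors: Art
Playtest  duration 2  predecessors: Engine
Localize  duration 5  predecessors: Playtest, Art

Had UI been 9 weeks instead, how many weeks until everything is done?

20

The binding path is Engine→Art→UI = 8+3+7 = 18; finish at 18 weeks.
UI is on the critical path; changing it to 9 makes that path 20 weeks.
That remains the longest chain; total 20 weeks.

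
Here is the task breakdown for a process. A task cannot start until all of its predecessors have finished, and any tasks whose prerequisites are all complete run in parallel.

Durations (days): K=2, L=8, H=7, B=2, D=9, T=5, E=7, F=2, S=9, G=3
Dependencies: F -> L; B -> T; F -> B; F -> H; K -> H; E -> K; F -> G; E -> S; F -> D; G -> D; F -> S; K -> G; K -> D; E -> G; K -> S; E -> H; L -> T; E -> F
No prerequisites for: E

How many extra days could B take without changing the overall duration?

Critical path: E→F→L→T = 7+2+8+5 = 22, so the finish is 22 days.
Longest path through B: 16 days (earliest finish 11, latest finish 17).
So B can slip 17 − 11 = 6 days.

6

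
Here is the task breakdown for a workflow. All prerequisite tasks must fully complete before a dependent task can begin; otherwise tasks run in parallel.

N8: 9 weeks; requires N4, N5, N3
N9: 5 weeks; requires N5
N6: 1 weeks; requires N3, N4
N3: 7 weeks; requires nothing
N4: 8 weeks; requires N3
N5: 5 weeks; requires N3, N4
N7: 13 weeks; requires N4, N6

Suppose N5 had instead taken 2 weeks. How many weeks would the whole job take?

29

As given, the longest chain is N3→N4→N5→N8 = 7+8+5+9 = 29, so the finish is 29 weeks.
N5 is on the critical path; changing it to 2 makes that path 26 weeks.
New critical path: N3→N4→N6→N7 = 7+8+1+13 = 29 ⇒ 29 weeks.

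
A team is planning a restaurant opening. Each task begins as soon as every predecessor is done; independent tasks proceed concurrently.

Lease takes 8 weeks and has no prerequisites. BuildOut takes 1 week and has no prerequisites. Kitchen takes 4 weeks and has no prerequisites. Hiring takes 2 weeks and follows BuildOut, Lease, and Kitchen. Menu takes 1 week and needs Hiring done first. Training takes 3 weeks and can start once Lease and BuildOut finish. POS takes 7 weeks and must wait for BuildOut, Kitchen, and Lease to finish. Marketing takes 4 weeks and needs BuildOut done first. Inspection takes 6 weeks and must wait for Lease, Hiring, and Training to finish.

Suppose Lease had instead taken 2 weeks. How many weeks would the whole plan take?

Critical path before the change: Lease→Training→Inspection = 8+3+6 = 17 giving 17 weeks.
Lease is on the critical path; changing it to 2 makes that path 11 weeks.
New critical path: Kitchen→Hiring→Inspection = 4+2+6 = 12 ⇒ 12 weeks.

12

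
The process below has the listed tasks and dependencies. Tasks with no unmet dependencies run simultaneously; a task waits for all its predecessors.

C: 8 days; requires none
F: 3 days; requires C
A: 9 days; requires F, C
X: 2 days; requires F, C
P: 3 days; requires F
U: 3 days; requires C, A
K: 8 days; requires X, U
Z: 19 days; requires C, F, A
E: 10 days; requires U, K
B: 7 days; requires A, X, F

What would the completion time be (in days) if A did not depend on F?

38

With the dependency in place, C→F→A→U→K→E = 8+3+9+3+8+10 = 41 sets the finish at 41 days.
Without F→A, A's earliest start moves from 11 to 8.
New critical path: C→A→U→K→E = 8+9+3+8+10 = 38 ⇒ 38 days.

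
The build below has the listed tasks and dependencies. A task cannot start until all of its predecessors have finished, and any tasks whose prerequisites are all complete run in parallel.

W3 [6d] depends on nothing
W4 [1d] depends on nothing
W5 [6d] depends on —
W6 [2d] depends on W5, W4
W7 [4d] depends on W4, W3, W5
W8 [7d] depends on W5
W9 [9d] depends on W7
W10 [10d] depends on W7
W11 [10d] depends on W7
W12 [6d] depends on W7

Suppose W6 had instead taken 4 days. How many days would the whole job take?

Critical path before the change: W3→W7→W10 = 6+4+10 = 20 giving 20 days.
W6 has 12 days of float (longest path through it is 8).
No other chain overtakes it, so the finish is 20 days.

20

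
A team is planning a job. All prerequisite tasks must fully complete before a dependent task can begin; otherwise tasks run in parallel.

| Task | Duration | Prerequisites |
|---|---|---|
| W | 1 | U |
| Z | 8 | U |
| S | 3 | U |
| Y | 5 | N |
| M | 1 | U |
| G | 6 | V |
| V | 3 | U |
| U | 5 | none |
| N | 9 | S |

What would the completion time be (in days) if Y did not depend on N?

17

With the dependency in place, U→S→N→Y = 5+3+9+5 = 22 sets the finish at 22 days.
Without N→Y, Y's earliest start moves from 17 to 0.
New critical path: U→S→N = 5+3+9 = 17 ⇒ 17 days.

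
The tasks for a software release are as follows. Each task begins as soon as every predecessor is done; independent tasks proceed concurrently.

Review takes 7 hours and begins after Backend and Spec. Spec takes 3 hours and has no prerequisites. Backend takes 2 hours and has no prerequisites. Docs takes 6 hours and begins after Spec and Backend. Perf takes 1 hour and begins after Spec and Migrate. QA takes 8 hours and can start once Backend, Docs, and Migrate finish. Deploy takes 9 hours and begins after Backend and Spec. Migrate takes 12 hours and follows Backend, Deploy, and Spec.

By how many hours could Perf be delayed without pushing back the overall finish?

Spec→Deploy→Migrate→QA = 3+9+12+8 = 32 sets the makespan at 32 hours.
The longest chain containing Perf totals 25 hours.
So Perf can slip 32 − 25 = 7 hours.

7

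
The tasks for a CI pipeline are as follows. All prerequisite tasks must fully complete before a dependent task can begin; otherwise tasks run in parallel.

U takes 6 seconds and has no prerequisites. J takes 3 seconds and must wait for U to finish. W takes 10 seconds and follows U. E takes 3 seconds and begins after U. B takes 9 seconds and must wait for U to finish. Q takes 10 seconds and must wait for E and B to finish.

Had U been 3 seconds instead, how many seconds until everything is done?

22

Baseline: U→B→Q = 6+9+10 = 25 → 25 seconds.
Since U is critical, the -3 change carries straight to that chain (now 22 seconds).
No other chain overtakes it, so the finish is 22 seconds.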